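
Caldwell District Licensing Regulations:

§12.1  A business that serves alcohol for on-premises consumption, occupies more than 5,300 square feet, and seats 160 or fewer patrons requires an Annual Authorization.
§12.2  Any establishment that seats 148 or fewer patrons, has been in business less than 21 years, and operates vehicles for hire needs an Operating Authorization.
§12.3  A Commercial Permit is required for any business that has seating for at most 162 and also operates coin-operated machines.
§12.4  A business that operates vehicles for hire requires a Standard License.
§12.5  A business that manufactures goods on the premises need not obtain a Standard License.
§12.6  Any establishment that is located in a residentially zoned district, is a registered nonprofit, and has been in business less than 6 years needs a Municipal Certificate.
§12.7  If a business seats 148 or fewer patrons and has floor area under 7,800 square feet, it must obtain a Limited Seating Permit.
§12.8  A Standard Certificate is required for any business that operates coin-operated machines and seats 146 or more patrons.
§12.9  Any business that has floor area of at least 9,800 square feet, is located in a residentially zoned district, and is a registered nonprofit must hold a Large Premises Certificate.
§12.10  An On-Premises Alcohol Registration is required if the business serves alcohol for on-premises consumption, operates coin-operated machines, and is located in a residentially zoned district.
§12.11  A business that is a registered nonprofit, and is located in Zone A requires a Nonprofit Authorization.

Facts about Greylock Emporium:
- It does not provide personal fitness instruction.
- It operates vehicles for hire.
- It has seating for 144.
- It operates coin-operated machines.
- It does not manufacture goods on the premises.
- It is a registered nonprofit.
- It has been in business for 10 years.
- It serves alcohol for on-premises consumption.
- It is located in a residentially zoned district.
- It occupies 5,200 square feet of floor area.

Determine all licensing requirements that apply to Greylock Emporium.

Commercial Permit, Limited Seating Permit, On-Premises Alcohol Registration, Operating Authorization, Standard License

§12.1 serves alcohol for on-premises consumption; floor area 5,200 square feet ≤ 5,300 square feet; seating 144 ≤ 160 → Annual Authorization not required.
§12.2 seating 144 ≤ 148; years in business 10 < 21; operates vehicles for hire → Operating Authorization required.
§12.3 seating 144 ≤ 162; operates coin-operated machines → Commercial Permit required.
§12.4 operates vehicles for hire → Standard License required.
§12.5 does not manufacture goods on the premises → Standard License exemption does not apply.
§12.6 is located in a residentially zoned district; is a registered nonprofit; years in business 10 ≥ 6 → Municipal Certificate not required.
§12.7 seating 144 ≤ 148; floor area 5,200 square feet < 7,800 square feet → Limited Seating Permit required.
§12.8 operates coin-operated machines; seating 144 < 146 → Standard Certificate not required.
§12.9 floor area 5,200 square feet < 9,800 square feet; is located in a residentially zoned district; is a registered nonprofit → Large Premises Certificate not required.
§12.10 serves alcohol for on-premises consumption; operates coin-operated machines; is located in a residentially zoned district → On-Premises Alcohol Registration required.
§12.11 is a registered nonprofit; is located in a residentially zoned district (not: is located in Zone A) → Nonprofit Authorization not required.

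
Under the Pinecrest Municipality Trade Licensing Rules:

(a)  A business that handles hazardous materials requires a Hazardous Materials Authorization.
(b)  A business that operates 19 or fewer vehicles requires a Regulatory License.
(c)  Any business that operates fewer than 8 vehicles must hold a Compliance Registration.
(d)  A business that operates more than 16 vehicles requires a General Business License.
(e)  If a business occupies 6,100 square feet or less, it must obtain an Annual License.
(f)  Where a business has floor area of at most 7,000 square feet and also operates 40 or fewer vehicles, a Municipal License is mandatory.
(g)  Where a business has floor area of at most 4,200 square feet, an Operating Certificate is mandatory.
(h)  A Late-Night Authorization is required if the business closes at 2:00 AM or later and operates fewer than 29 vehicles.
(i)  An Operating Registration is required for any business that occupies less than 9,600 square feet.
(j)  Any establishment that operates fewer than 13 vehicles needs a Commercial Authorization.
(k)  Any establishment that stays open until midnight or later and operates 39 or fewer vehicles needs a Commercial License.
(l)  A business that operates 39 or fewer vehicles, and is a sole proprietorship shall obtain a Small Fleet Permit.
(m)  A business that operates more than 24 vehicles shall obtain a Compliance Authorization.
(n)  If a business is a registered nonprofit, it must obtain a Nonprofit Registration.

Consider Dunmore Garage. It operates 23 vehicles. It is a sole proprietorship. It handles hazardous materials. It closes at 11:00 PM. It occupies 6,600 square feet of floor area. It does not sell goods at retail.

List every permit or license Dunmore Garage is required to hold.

General Business License, Hazardous Materials Authorization, Municipal License, Operating Registration, Small Fleet Permit

(a) handles hazardous materials → Hazardous Materials Authorization required.
(b) vehicles 23 > 19 → Regulatory License not required.
(c) vehicles 23 ≥ 8 → Compliance Registration not required.
(d) vehicles 23 > 16 → General Business License required.
(e) floor area 6,600 square feet > 6,100 square feet → Annual License not required.
(f) floor area 6,600 square feet ≤ 7,000 square feet; vehicles 23 ≤ 40 → Municipal License required.
(g) floor area 6,600 square feet > 4,200 square feet → Operating Certificate not required.
(h) closes 11:00 PM, at/before 2:00 AM; vehicles 23 < 29 → Late-Night Authorization not required.
(i) floor area 6,600 square feet < 9,600 square feet → Operating Registration required.
(j) vehicles 23 ≥ 13 → Commercial Authorization not required.
(k) closes 11:00 PM, at/before midnight; vehicles 23 ≤ 39 → Commercial License not required.
(l) vehicles 23 ≤ 39; is a sole proprietorship → Small Fleet Permit required.
(m) vehicles 23 ≤ 24 → Compliance Authorization not required.
(n) is a sole proprietorship (not: is a registered nonprofit) → Nonprofit Registration not required.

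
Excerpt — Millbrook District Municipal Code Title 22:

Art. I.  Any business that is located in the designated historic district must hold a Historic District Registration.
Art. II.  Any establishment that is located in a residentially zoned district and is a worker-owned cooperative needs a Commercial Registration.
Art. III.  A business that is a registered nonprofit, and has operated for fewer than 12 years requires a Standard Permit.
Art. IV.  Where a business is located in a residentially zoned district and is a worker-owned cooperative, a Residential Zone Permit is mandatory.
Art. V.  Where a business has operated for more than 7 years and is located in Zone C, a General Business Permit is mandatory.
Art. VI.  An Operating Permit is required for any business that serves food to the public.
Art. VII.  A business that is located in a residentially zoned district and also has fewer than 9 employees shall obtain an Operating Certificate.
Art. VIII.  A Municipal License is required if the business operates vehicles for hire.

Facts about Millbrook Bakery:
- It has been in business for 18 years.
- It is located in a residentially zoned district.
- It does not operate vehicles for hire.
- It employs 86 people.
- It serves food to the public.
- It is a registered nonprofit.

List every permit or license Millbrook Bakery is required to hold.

Art. I. is located in a residentially zoned district (not: is located in the designated historic district) → Historic District Registration not required.
Art. II. is located in a residentially zoned district; is a registered nonprofit (not: is a worker-owned cooperative) → Commercial Registration not required.
Art. III. is a registered nonprofit; years in business 18 ≥ 12 → Standard Permit not required.
Art. IV. is located in a residentially zoned district; is a registered nonprofit (not: is a worker-owned cooperative) → Residential Zone Permit not required.
Art. V. years in business 18 > 7; is located in a residentially zoned district (not: is located in Zone C) → General Business Permit not required.
Art. VI. serves food to the public → Operating Permit required.
Art. VII. is located in a residentially zoned district; employees 86 ≥ 9 → Operating Certificate not required.
Art. VIII. does not operate vehicles for hire → Municipal License not required.

Operating Permit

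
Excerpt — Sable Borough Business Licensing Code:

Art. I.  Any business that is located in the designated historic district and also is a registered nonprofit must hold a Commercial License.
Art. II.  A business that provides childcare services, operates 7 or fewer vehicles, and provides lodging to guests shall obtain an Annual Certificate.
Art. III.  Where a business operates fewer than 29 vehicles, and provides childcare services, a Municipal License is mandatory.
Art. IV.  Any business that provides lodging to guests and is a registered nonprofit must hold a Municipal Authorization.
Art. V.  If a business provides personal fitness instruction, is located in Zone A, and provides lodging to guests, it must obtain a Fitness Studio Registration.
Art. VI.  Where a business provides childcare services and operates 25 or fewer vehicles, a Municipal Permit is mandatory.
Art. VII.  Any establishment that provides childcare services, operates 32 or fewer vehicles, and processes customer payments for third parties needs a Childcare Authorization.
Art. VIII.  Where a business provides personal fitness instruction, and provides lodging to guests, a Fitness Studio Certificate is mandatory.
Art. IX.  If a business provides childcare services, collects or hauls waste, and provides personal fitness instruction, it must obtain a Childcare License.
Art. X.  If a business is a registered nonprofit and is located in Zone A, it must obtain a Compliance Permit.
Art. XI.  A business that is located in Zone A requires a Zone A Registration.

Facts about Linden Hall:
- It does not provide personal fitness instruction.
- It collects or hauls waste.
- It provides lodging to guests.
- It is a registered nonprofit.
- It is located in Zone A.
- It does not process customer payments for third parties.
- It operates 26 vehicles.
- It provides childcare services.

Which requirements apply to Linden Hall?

Art. I. is located in Zone A (not: is located in the designated historic district); is a registered nonprofit → Commercial License not required.
Art. II. provides childcare services; vehicles 26 > 7; provides lodging to guests → Annual Certificate not required.
Art. III. vehicles 26 < 29; provides childcare services → Municipal License required.
Art. IV. provides lodging to guests; is a registered nonprofit → Municipal Authorization required.
Art. V. does not provide personal fitness instruction; is located in Zone A; provides lodging to guests → Fitness Studio Registration not required.
Art. VI. provides childcare services; vehicles 26 > 25 → Municipal Permit not required.
Art. VII. provides childcare services; vehicles 26 ≤ 32; does not process customer payments for third parties → Childcare Authorization not required.
Art. VIII. does not provide personal fitness instruction; provides lodging to guests → Fitness Studio Certificate not required.
Art. IX. provides childcare services; collects or hauls waste; does not provide personal fitness instruction → Childcare License not required.
Art. X. is a registered nonprofit; is located in Zone A → Compliance Permit required.
Art. XI. is located in Zone A → Zone A Registration required.

Compliance Permit, Municipal Authorization, Municipal License, Zone A Registration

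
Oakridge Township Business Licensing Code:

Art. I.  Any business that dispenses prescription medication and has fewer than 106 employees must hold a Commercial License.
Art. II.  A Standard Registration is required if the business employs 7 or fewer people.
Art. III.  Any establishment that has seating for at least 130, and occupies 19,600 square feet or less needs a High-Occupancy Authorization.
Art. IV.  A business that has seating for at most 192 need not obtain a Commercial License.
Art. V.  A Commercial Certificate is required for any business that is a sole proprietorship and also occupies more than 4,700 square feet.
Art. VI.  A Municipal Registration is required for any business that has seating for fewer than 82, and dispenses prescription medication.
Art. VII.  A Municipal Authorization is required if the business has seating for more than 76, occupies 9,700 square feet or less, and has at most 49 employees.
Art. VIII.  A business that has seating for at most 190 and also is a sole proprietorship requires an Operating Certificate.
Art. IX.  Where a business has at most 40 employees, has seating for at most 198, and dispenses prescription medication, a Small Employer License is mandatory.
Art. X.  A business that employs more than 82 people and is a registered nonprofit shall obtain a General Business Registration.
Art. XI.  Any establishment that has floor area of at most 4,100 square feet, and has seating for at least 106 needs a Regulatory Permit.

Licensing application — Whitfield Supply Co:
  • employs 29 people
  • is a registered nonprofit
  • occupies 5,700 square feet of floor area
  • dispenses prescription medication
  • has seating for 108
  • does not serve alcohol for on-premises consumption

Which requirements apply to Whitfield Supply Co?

Municipal Authorization, Small Employer License

Art. I. dispenses prescription medication; employees 29 < 106 → Commercial License required.
Art. II. employees 29 > 7 → Standard Registration not required.
Art. III. seating 108 < 130; floor area 5,700 square feet ≤ 19,600 square feet → High-Occupancy Authorization not required.
Art. IV. seating 108 ≤ 192 → exempt from Commercial License.
Art. V. is a registered nonprofit (not: is a sole proprietorship); floor area 5,700 square feet > 4,700 square feet → Commercial Certificate not required.
Art. VI. seating 108 ≥ 82; dispenses prescription medication → Municipal Registration not required.
Art. VII. seating 108 > 76; floor area 5,700 square feet ≤ 9,700 square feet; employees 29 ≤ 49 → Municipal Authorization required.
Art. VIII. seating 108 ≤ 190; is a registered nonprofit (not: is a sole proprietorship) → Operating Certificate not required.
Art. IX. employees 29 ≤ 40; seating 108 ≤ 198; dispenses prescription medication → Small Employer License required.
Art. X. employees 29 ≤ 82; is a registered nonprofit → General Business Registration not required.
Art. XI. floor area 5,700 square feet > 4,100 square feet; seating 108 ≥ 106 → Regulatory Permit not required.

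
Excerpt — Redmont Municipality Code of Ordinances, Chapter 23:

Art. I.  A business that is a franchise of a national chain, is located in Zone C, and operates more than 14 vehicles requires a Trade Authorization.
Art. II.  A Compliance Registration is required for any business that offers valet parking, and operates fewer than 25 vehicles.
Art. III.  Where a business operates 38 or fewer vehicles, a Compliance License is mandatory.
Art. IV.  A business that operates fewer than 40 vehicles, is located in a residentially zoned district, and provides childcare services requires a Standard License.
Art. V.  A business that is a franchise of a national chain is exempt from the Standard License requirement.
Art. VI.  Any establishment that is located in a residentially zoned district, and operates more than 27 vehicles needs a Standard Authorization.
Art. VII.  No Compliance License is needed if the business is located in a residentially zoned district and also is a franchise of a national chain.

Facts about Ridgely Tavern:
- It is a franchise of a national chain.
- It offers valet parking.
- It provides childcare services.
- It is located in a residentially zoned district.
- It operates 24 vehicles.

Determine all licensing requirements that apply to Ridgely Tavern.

Art. I. is a franchise of a national chain; is located in a residentially zoned district (not: is located in Zone C); vehicles 24 > 14 → Trade Authorization not required.
Art. II. offers valet parking; vehicles 24 < 25 → Compliance Registration required.
Art. III. vehicles 24 ≤ 38 → Compliance License required.
Art. IV. vehicles 24 < 40; is located in a residentially zoned district; provides childcare services → Standard License required.
Art. V. is a franchise of a national chain → exempt from Standard License.
Art. VI. is located in a residentially zoned district; vehicles 24 ≤ 27 → Standard Authorization not required.
Art. VII. is located in a residentially zoned district; is a franchise of a national chain → exempt from Compliance License.

Compliance Registration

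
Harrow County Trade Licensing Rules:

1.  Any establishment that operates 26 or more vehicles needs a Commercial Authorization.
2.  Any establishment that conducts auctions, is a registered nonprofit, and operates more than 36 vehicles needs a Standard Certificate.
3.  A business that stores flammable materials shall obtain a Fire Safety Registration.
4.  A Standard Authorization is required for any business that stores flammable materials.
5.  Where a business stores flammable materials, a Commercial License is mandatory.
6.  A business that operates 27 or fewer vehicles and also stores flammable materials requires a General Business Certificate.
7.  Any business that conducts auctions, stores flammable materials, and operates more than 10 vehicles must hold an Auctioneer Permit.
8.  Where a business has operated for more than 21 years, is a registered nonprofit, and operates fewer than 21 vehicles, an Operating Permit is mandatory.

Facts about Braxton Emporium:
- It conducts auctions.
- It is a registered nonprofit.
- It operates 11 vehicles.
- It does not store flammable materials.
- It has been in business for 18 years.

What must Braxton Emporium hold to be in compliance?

None

1. vehicles 11 < 26 → Commercial Authorization not required.
2. conducts auctions; is a registered nonprofit; vehicles 11 ≤ 36 → Standard Certificate not required.
3. does not store flammable materials → Fire Safety Registration not required.
4. does not store flammable materials → Standard Authorization not required.
5. does not store flammable materials → Commercial License not required.
6. vehicles 11 ≤ 27; does not store flammable materials → General Business Certificate not required.
7. conducts auctions; does not store flammable materials; vehicles 11 > 10 → Auctioneer Permit not required.
8. years in business 18 ≤ 21; is a registered nonprofit; vehicles 11 < 21 → Operating Permit not required.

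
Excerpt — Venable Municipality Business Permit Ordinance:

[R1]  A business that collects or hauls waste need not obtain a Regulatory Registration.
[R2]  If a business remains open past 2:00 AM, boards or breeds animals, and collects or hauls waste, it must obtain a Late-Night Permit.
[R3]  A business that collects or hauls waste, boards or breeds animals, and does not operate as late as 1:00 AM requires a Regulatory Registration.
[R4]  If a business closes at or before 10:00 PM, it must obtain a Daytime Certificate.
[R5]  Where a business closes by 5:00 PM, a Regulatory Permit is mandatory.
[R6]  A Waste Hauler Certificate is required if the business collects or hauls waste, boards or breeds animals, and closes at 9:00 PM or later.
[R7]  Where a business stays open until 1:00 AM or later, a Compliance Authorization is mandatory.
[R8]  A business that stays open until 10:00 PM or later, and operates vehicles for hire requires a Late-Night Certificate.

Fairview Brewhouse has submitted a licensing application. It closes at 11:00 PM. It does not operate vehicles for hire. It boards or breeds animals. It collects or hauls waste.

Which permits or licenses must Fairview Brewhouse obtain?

Waste Hauler Certificate

[R1] collects or hauls waste → exempt from Regulatory Registration.
[R2] closes 11:00 PM, at/before 2:00 AM; boards or breeds animals; collects or hauls waste → Late-Night Permit not required.
[R3] collects or hauls waste; boards or breeds animals; closes 11:00 PM, at/before 1:00 AM → Regulatory Registration required.
[R4] closes 11:00 PM, after 10:00 PM → Daytime Certificate not required.
[R5] closes 11:00 PM, after 5:00 PM → Regulatory Permit not required.
[R6] collects or hauls waste; boards or breeds animals; closes 11:00 PM, after 9:00 PM → Waste Hauler Certificate required.
[R7] closes 11:00 PM, at/before 1:00 AM → Compliance Authorization not required.
[R8] closes 11:00 PM, after 10:00 PM; does not operate vehicles for hire → Late-Night Certificate not required.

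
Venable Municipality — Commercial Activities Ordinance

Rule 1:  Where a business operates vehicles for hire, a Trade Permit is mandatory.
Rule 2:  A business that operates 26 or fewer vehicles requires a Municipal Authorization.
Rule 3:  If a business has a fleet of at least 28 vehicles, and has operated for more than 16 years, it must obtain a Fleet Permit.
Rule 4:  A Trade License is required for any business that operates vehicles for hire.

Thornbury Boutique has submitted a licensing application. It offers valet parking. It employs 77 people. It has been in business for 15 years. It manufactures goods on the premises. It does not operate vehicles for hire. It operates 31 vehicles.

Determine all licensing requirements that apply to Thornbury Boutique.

None

Rule 1: does not operate vehicles for hire → Trade Permit not required.
Rule 2: vehicles 31 > 26 → Municipal Authorization not required.
Rule 3: vehicles 31 ≥ 28; years in business 15 ≤ 16 → Fleet Permit not required.
Rule 4: does not operate vehicles for hire → Trade License not required.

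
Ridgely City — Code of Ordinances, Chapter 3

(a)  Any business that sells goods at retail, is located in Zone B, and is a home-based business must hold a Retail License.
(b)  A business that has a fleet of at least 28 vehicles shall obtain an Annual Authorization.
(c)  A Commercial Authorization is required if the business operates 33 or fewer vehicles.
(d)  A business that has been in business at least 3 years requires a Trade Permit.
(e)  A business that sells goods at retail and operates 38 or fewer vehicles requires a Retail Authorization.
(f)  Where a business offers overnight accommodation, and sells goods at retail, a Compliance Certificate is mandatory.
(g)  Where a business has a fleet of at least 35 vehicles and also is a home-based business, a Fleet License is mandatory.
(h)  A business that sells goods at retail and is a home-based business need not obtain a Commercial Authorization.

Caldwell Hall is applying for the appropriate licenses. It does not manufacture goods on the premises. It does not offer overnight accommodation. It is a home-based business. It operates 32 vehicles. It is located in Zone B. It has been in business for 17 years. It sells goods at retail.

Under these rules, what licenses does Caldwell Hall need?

(a) sells goods at retail; is located in Zone B; is a home-based business → Retail License required.
(b) vehicles 32 ≥ 28 → Annual Authorization required.
(c) vehicles 32 ≤ 33 → Commercial Authorization required.
(d) years in business 17 ≥ 3 → Trade Permit required.
(e) sells goods at retail; vehicles 32 ≤ 38 → Retail Authorization required.
(f) does not offer overnight accommodation; sells goods at retail → Compliance Certificate not required.
(g) vehicles 32 < 35; is a home-based business → Fleet License not required.
(h) sells goods at retail; is a home-based business → exempt from Commercial Authorization.

Annual Authorization, Retail Authorization, Retail License, Trade Permit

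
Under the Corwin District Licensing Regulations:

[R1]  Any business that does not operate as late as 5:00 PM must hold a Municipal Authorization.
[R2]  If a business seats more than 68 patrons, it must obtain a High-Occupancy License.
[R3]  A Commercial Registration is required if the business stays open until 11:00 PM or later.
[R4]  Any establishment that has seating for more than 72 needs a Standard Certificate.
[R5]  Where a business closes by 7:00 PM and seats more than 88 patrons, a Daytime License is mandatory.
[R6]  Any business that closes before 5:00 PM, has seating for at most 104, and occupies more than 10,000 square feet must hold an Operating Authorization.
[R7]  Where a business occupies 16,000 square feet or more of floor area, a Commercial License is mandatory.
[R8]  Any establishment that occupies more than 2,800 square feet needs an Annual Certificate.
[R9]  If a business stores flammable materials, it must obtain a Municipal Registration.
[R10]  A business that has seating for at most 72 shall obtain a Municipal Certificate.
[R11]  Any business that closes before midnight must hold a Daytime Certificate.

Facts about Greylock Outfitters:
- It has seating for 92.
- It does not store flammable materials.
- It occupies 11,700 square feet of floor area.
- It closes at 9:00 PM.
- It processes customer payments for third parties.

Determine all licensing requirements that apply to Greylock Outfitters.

[R1] closes 9:00 PM, after 5:00 PM → Municipal Authorization not required.
[R2] seating 92 > 68 → High-Occupancy License required.
[R3] closes 9:00 PM, at/before 11:00 PM → Commercial Registration not required.
[R4] seating 92 > 72 → Standard Certificate required.
[R5] closes 9:00 PM, after 7:00 PM; seating 92 > 88 → Daytime License not required.
[R6] closes 9:00 PM, after 5:00 PM; seating 92 ≤ 104; floor area 11,700 square feet > 10,000 square feet → Operating Authorization not required.
[R7] floor area 11,700 square feet < 16,000 square feet → Commercial License not required.
[R8] floor area 11,700 square feet > 2,800 square feet → Annual Certificate required.
[R9] does not store flammable materials → Municipal Registration not required.
[R10] seating 92 > 72 → Municipal Certificate not required.
[R11] closes 9:00 PM, at/before midnight → Daytime Certificate required.

Annual Certificate, Daytime Certificate, High-Occupancy License, Standard Certificate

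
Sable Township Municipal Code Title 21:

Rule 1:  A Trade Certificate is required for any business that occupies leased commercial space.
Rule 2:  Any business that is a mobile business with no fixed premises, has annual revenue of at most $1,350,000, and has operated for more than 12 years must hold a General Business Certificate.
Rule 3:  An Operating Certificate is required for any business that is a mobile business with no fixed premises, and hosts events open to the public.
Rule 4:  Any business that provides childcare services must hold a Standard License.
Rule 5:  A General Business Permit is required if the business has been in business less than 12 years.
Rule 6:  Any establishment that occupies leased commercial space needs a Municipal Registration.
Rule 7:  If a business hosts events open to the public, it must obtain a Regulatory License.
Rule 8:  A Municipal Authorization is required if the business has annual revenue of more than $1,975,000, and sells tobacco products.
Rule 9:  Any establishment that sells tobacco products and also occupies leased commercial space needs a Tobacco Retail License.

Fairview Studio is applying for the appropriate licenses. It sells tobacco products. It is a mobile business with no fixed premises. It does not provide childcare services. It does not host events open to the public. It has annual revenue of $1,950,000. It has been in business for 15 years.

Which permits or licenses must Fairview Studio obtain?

Rule 1: is a mobile business with no fixed premises (not: occupies leased commercial space) → Trade Certificate not required.
Rule 2: is a mobile business with no fixed premises; revenue $1,950,000 > $1,350,000; years in business 15 > 12 → General Business Certificate not required.
Rule 3: is a mobile business with no fixed premises; does not host events open to the public → Operating Certificate not required.
Rule 4: does not provide childcare services → Standard License not required.
Rule 5: years in business 15 ≥ 12 → General Business Permit not required.
Rule 6: is a mobile business with no fixed premises (not: occupies leased commercial space) → Municipal Registration not required.
Rule 7: does not host events open to the public → Regulatory License not required.
Rule 8: revenue $1,950,000 ≤ $1,975,000; sells tobacco products → Municipal Authorization not required.
Rule 9: sells tobacco products; is a mobile business with no fixed premises (not: occupies leased commercial space) → Tobacco Retail License not required.

None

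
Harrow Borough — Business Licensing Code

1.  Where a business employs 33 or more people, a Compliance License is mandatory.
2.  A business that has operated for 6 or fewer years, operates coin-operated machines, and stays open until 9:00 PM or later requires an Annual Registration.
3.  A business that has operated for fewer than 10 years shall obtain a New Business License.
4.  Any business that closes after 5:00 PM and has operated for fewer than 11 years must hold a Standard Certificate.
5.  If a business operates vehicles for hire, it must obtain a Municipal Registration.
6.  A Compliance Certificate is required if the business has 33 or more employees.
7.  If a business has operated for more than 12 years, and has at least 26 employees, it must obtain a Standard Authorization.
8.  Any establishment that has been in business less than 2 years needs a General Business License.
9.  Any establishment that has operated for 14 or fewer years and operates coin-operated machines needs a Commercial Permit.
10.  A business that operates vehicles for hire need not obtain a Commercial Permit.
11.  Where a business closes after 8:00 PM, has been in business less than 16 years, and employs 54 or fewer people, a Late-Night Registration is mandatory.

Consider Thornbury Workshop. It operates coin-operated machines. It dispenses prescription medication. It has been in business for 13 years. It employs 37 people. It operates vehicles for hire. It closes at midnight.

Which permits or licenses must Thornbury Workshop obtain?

Compliance Certificate, Compliance License, Late-Night Registration, Municipal Registration, Standard Authorization

1. employees 37 ≥ 33 → Compliance License required.
2. years in business 13 > 6; operates coin-operated machines; closes midnight, after 9:00 PM → Annual Registration not required.
3. years in business 13 ≥ 10 → New Business License not required.
4. closes midnight, after 5:00 PM; years in business 13 ≥ 11 → Standard Certificate not required.
5. operates vehicles for hire → Municipal Registration required.
6. employees 37 ≥ 33 → Compliance Certificate required.
7. years in business 13 > 12; employees 37 ≥ 26 → Standard Authorization required.
8. years in business 13 ≥ 2 → General Business License not required.
9. years in business 13 ≤ 14; operates coin-operated machines → Commercial Permit required.
10. operates vehicles for hire → exempt from Commercial Permit.
11. closes midnight, after 8:00 PM; years in business 13 < 16; employees 37 ≤ 54 → Late-Night Registration required.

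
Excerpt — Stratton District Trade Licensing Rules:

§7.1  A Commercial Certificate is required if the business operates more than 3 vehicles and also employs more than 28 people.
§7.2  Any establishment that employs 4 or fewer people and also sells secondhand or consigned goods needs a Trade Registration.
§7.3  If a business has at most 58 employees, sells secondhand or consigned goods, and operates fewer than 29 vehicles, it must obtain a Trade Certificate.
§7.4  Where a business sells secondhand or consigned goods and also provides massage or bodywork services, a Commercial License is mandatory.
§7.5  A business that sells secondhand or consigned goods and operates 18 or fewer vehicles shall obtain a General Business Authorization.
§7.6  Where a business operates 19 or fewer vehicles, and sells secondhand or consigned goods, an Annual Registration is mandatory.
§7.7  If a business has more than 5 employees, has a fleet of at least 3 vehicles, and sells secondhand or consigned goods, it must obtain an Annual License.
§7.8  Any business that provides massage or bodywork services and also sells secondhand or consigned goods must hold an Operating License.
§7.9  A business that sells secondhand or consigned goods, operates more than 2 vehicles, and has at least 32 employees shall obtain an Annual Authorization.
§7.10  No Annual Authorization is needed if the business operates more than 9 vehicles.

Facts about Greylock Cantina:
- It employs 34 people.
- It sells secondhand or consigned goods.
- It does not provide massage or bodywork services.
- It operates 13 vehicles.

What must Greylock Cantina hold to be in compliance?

Annual License, Annual Registration, Commercial Certificate, General Business Authorization, Trade Certificate

§7.1 vehicles 13 > 3; employees 34 > 28 → Commercial Certificate required.
§7.2 employees 34 > 4; sells secondhand or consigned goods → Trade Registration not required.
§7.3 employees 34 ≤ 58; sells secondhand or consigned goods; vehicles 13 < 29 → Trade Certificate required.
§7.4 sells secondhand or consigned goods; does not provide massage or bodywork services → Commercial License not required.
§7.5 sells secondhand or consigned goods; vehicles 13 ≤ 18 → General Business Authorization required.
§7.6 vehicles 13 ≤ 19; sells secondhand or consigned goods → Annual Registration required.
§7.7 employees 34 > 5; vehicles 13 ≥ 3; sells secondhand or consigned goods → Annual License required.
§7.8 does not provide massage or bodywork services; sells secondhand or consigned goods → Operating License not required.
§7.9 sells secondhand or consigned goods; vehicles 13 > 2; employees 34 ≥ 32 → Annual Authorization required.
§7.10 vehicles 13 > 9 → exempt from Annual Authorization.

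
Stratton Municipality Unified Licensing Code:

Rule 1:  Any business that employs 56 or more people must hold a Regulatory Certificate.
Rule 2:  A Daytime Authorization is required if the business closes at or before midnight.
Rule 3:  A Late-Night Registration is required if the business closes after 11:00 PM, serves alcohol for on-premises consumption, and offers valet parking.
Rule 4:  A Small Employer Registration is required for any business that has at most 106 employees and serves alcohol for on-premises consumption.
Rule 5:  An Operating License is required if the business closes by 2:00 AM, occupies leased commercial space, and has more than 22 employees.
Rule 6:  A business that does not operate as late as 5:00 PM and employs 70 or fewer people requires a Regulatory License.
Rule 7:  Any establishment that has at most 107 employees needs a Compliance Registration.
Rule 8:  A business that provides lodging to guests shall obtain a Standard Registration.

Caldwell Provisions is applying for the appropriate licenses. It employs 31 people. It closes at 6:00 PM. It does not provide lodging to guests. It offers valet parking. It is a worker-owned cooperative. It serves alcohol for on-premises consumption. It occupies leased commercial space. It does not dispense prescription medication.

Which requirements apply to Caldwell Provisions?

Compliance Registration, Daytime Authorization, Operating License, Small Employer Registration

Rule 1: employees 31 < 56 → Regulatory Certificate not required.
Rule 2: closes 6:00 PM, at/before midnight → Daytime Authorization required.
Rule 3: closes 6:00 PM, at/before 11:00 PM; serves alcohol for on-premises consumption; offers valet parking → Late-Night Registration not required.
Rule 4: employees 31 ≤ 106; serves alcohol for on-premises consumption → Small Employer Registration required.
Rule 5: closes 6:00 PM, at/before 2:00 AM; occupies leased commercial space; employees 31 > 22 → Operating License required.
Rule 6: closes 6:00 PM, after 5:00 PM; employees 31 ≤ 70 → Regulatory License not required.
Rule 7: employees 31 ≤ 107 → Compliance Registration required.
Rule 8: does not provide lodging to guests → Standard Registration not required.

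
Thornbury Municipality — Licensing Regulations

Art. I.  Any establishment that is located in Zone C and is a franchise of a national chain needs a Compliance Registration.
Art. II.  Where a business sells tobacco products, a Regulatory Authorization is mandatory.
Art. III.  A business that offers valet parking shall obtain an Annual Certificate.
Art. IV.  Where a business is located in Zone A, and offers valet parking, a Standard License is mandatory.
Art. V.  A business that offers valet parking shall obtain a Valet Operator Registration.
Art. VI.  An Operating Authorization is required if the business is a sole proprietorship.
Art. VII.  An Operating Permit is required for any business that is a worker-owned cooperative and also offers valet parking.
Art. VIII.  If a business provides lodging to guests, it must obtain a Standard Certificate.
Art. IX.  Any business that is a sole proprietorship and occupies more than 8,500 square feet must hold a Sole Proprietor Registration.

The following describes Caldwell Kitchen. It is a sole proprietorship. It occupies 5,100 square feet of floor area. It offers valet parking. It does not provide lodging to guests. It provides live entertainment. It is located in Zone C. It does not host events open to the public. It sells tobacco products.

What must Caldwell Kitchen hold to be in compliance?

Art. I. is located in Zone C; is a sole proprietorship (not: is a franchise of a national chain) → Compliance Registration not required.
Art. II. sells tobacco products → Regulatory Authorization required.
Art. III. offers valet parking → Annual Certificate required.
Art. IV. is located in Zone C (not: is located in Zone A); offers valet parking → Standard License not required.
Art. V. offers valet parking → Valet Operator Registration required.
Art. VI. is a sole proprietorship → Operating Authorization required.
Art. VII. is a sole proprietorship (not: is a worker-owned cooperative); offers valet parking → Operating Permit not required.
Art. VIII. does not provide lodging to guests → Standard Certificate not required.
Art. IX. is a sole proprietorship; floor area 5,100 square feet ≤ 8,500 square feet → Sole Proprietor Registration not required.

Annual Certificate, Operating Authorization, Regulatory Authorization, Valet Operator Registration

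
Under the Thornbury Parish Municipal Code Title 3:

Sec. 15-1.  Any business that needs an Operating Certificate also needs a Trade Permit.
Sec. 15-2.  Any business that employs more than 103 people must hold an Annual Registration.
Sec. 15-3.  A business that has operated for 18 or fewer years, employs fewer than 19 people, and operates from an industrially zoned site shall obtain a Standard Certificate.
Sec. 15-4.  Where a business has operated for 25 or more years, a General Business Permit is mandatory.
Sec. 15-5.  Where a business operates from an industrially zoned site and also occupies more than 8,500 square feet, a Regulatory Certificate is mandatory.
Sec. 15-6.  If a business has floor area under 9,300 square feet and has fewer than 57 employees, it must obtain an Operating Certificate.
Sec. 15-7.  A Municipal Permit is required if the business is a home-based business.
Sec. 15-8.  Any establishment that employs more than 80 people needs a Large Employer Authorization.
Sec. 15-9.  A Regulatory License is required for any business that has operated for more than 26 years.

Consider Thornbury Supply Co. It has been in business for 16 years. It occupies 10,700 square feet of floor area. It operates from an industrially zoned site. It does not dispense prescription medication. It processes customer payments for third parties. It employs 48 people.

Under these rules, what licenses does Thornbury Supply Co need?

Sec. 15-1. Operating Certificate is not required → no effect.
Sec. 15-2. employees 48 ≤ 103 → Annual Registration not required.
Sec. 15-3. years in business 16 ≤ 18; employees 48 ≥ 19; operates from an industrially zoned site → Standard Certificate not required.
Sec. 15-4. years in business 16 < 25 → General Business Permit not required.
Sec. 15-5. operates from an industrially zoned site; floor area 10,700 square feet > 8,500 square feet → Regulatory Certificate required.
Sec. 15-6. floor area 10,700 square feet ≥ 9,300 square feet; employees 48 < 57 → Operating Certificate not required.
Sec. 15-7. operates from an industrially zoned site (not: is a home-based business) → Municipal Permit not required.
Sec. 15-8. employees 48 ≤ 80 → Large Employer Authorization not required.
Sec. 15-9. years in business 16 ≤ 26 → Regulatory License not required.

Regulatory Certificate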